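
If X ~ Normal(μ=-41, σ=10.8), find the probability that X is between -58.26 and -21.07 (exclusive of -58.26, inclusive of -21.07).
0.912503

We have X ~ Normal(μ=-41, σ=10.8).

To find P(-58.26 < X ≤ -21.07), we use:
P(-58.26 < X ≤ -21.07) = P(X ≤ -21.07) - P(X ≤ -58.26)
                 = F(-21.07) - F(-58.26)
                 = 0.967508 - 0.055005
                 = 0.912503

So there's approximately a 91.3% chance that X falls in this range.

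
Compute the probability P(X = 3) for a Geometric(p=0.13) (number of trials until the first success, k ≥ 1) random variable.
0.098397

We have X ~ Geometric(p=0.13) (number of trials until the first success, k ≥ 1).

For a Geometric distribution, the PMF gives us the probability of each outcome.

Using the PMF formula:
P(X = 3) = 0.098397

Rounded to 4 decimal places: 0.0984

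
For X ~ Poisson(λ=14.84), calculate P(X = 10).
0.051244

We have X ~ Poisson(λ=14.84).

For a Poisson distribution, the PMF gives us the probability of each outcome.

Using the PMF formula:
P(X = 10) = 0.051244

Rounded to 4 decimal places: 0.0512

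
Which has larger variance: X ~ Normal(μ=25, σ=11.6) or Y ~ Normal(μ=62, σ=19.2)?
Y has larger variance (368.6400 > 134.5600)

Compute the variance for each distribution:

X ~ Normal(μ=25, σ=11.6):
Var(X) = 134.5600

Y ~ Normal(μ=62, σ=19.2):
Var(Y) = 368.6400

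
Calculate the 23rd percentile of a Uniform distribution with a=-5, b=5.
-2.7000

We have X ~ Uniform(a=-5, b=5).

We want to find x such that P(X ≤ x) = 0.23.

This is the 23rd percentile, which means 23% of values fall below this point.

Using the inverse CDF (quantile function):
x = F⁻¹(0.23) = -2.7000

Verification: P(X ≤ -2.7000) = 0.23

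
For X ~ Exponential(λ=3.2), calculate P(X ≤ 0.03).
0.091536

We have X ~ Exponential(λ=3.2).

The CDF gives us P(X ≤ k).

Using the CDF:
P(X ≤ 0.03) = 0.091536

This means there's approximately a 9.2% chance that X is at most 0.03.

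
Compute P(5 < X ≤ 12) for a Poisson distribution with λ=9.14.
0.757900

We have X ~ Poisson(λ=9.14).

To find P(5 < X ≤ 12), we use:
P(5 < X ≤ 12) = P(X ≤ 12) - P(X ≤ 5)
                 = F(12) - F(5)
                 = 0.865350 - 0.107449
                 = 0.757900

So there's approximately a 75.8% chance that X falls in this range.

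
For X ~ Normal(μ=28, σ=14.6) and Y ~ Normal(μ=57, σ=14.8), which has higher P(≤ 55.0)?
X has higher probability (P(X ≤ 55.0) = 0.9678 > P(Y ≤ 55.0) = 0.4463)

Compute P(≤ 55.0) for each distribution:

X ~ Normal(μ=28, σ=14.6):
P(X ≤ 55.0) = 0.9678

Y ~ Normal(μ=57, σ=14.8):
P(Y ≤ 55.0) = 0.4463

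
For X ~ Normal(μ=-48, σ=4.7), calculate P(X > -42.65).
0.127498

We have X ~ Normal(μ=-48, σ=4.7).

P(X > -42.65) = 1 - P(X ≤ -42.65)
                = 1 - F(-42.65)
                = 1 - 0.872502
                = 0.127498

So there's approximately a 12.7% chance that X exceeds -42.65.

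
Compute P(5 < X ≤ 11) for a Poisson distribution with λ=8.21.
0.699576

We have X ~ Poisson(λ=8.21).

To find P(5 < X ≤ 11), we use:
P(5 < X ≤ 11) = P(X ≤ 11) - P(X ≤ 5)
                 = F(11) - F(5)
                 = 0.872323 - 0.172748
                 = 0.699576

So there's approximately a 70.0% chance that X falls in this range.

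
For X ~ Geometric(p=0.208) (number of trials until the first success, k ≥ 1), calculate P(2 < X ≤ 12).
0.566352

We have X ~ Geometric(p=0.208) (number of trials until the first success, k ≥ 1).

To find P(2 < X ≤ 12), we use:
P(2 < X ≤ 12) = P(X ≤ 12) - P(X ≤ 2)
                 = F(12) - F(2)
                 = 0.939088 - 0.372736
                 = 0.566352

So there's approximately a 56.6% chance that X falls in this range.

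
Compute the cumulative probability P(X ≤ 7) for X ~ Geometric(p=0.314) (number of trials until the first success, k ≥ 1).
0.928506

We have X ~ Geometric(p=0.314) (number of trials until the first success, k ≥ 1).

The CDF gives us P(X ≤ k).

Using the CDF:
P(X ≤ 7) = 0.928506

This means there's approximately a 92.9% chance that X is at most 7.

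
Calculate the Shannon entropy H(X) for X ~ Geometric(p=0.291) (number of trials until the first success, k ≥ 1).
2.0723 nats

We have X ~ Geometric(p=0.291) (number of trials until the first success, k ≥ 1).

The Shannon entropy measures the uncertainty or information content of the distribution.

For a Geometric distribution with p=0.291 (number of trials until the first success, k ≥ 1):
H(X) = 2.0723 nats

(In bits, this would be 2.9897 bits.)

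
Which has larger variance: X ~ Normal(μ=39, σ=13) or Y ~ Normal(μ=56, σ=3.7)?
X has larger variance (169.0000 > 13.6900)

Compute the variance for each distribution:

X ~ Normal(μ=39, σ=13):
Var(X) = 169.0000

Y ~ Normal(μ=56, σ=3.7):
Var(Y) = 13.6900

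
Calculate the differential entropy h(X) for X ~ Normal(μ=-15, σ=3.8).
2.7539 nats

We have X ~ Normal(μ=-15, σ=3.8).

The differential entropy measures the uncertainty or information content of the distribution.

For a Normal distribution with μ=-15, σ=3.8:
h(X) = 2.7539 nats

(In bits, this would be 3.9731 bits.)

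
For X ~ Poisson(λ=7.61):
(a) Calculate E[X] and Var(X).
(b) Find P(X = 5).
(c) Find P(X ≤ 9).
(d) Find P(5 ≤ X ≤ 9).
(a) E[X] = 7.6100, Var(X) = 7.6100
(b) P(X = 5) = 0.105381
(c) P(X ≤ 9) = 0.763684
(d) P(5 ≤ X ≤ 9) = 0.639439

We have X ~ Poisson(λ=7.61).

(a) Moments:
E[X] = 7.6100
Var(X) = 7.6100
σ = √Var(X) = 2.7586

(b) Point probability using PMF:
P(X = 5) = 0.105381

(c) Cumulative probability using CDF:
P(X ≤ 9) = F(9) = 0.763684

(d) Range probability:
P(5 ≤ X ≤ 9) = P(X ≤ 9) - P(X ≤ 4)
                   = F(9) - F(4)
                   = 0.763684 - 0.124245
                   = 0.639439

This means approximately 63.9% of outcomes fall in the interval [5, 9].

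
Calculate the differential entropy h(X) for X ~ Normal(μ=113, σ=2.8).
2.4486 nats

We have X ~ Normal(μ=113, σ=2.8).

The differential entropy measures the uncertainty or information content of the distribution.

For a Normal distribution with μ=113, σ=2.8:
h(X) = 2.4486 nats

(In bits, this would be 3.5325 bits.)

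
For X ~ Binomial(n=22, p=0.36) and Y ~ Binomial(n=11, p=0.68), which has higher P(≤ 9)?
Y has higher probability (P(Y ≤ 9) = 0.9112 > P(X ≤ 9) = 0.7615)

Compute P(≤ 9) for each distribution:

X ~ Binomial(n=22, p=0.36):
P(X ≤ 9) = 0.7615

Y ~ Binomial(n=11, p=0.68):
P(Y ≤ 9) = 0.9112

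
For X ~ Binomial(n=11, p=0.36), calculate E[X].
3.9600

We have X ~ Binomial(n=11, p=0.36).

For a Binomial distribution with n=11, p=0.36:
E[X] = 3.9600

This is the expected (average) value of X.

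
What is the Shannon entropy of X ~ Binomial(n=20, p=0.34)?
2.1672 nats

We have X ~ Binomial(n=20, p=0.34).

The Shannon entropy measures the uncertainty or information content of the distribution.

For a Binomial distribution with n=20, p=0.34:
H(X) = 2.1672 nats

(In bits, this would be 3.1266 bits.)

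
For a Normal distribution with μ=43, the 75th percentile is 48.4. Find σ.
σ = 8.0061

For X ~ Normal(μ, σ), the p-th percentile satisfies x = μ + z_p × σ,
where z_p = Φ⁻¹(p) is the standard normal quantile.

Step 1: z_{0.75} = Φ⁻¹(0.75) = 0.6745

Step 2: Solve for σ:
48.4 = 43 + 0.6745 × σ
σ = (48.4 - 43) / 0.6745
σ = 5.40 / 0.6745
σ = 8.0061

Verification: μ + z × σ = 43 + 0.6745 × 8.0061 = 48.40 ✓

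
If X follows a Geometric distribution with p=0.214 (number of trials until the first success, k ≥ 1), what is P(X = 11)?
0.019259

We have X ~ Geometric(p=0.214) (number of trials until the first success, k ≥ 1).

For a Geometric distribution, the PMF gives us the probability of each outcome.

Using the PMF formula:
P(X = 11) = 0.019259

Rounded to 4 decimal places: 0.0193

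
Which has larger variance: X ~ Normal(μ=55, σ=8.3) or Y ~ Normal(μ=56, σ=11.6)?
Y has larger variance (134.5600 > 68.8900)

Compute the variance for each distribution:

X ~ Normal(μ=55, σ=8.3):
Var(X) = 68.8900

Y ~ Normal(μ=56, σ=11.6):
Var(Y) = 134.5600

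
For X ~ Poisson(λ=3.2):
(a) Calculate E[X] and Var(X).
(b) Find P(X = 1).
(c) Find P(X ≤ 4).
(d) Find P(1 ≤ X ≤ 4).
(a) E[X] = 3.2000, Var(X) = 3.2000
(b) P(X = 1) = 0.130439
(c) P(X ≤ 4) = 0.780613
(d) P(1 ≤ X ≤ 4) = 0.739850

We have X ~ Poisson(λ=3.2).

(a) Moments:
E[X] = 3.2000
Var(X) = 3.2000
σ = √Var(X) = 1.7889

(b) Point probability using PMF:
P(X = 1) = 0.130439

(c) Cumulative probability using CDF:
P(X ≤ 4) = F(4) = 0.780613

(d) Range probability:
P(1 ≤ X ≤ 4) = P(X ≤ 4) - P(X ≤ 0)
                   = F(4) - F(0)
                   = 0.780613 - 0.040762
                   = 0.739850

This means approximately 74.0% of outcomes fall in the interval [1, 4].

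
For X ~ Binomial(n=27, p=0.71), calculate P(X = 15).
0.036124

We have X ~ Binomial(n=27, p=0.71).

For a Binomial distribution, the PMF gives us the probability of each outcome.

Using the PMF formula:
P(X = 15) = 0.036124

Rounded to 4 decimal places: 0.0361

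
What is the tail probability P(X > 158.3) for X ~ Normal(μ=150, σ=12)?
0.244573

We have X ~ Normal(μ=150, σ=12).

P(X > 158.3) = 1 - P(X ≤ 158.3)
                = 1 - F(158.3)
                = 1 - 0.755427
                = 0.244573

So there's approximately a 24.5% chance that X exceeds 158.3.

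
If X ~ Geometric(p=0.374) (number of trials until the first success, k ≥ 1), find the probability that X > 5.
0.096133

We have X ~ Geometric(p=0.374) (number of trials until the first success, k ≥ 1).

P(X > 5) = 1 - P(X ≤ 5)
                = 1 - F(5)
                = 1 - 0.903867
                = 0.096133

So there's approximately a 9.6% chance that X exceeds 5.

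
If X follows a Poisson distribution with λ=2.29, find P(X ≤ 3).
0.801377

We have X ~ Poisson(λ=2.29).

The CDF gives us P(X ≤ k).

Using the CDF:
P(X ≤ 3) = 0.801377

This means there's approximately a 80.1% chance that X is at most 3.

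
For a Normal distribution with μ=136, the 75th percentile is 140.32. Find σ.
σ = 6.4048

For X ~ Normal(μ, σ), the p-th percentile satisfies x = μ + z_p × σ,
where z_p = Φ⁻¹(p) is the standard normal quantile.

Step 1: z_{0.75} = Φ⁻¹(0.75) = 0.6745

Step 2: Solve for σ:
140.32 = 136 + 0.6745 × σ
σ = (140.32 - 136) / 0.6745
σ = 4.32 / 0.6745
σ = 6.4048

Verification: μ + z × σ = 136 + 0.6745 × 6.4048 = 140.32 ✓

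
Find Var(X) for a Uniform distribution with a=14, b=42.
65.3333

We have X ~ Uniform(a=14, b=42).

For a Uniform distribution with a=14, b=42:
Var(X) = 65.3333

The variance measures the spread of the distribution around the mean.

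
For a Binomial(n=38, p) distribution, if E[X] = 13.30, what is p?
p = 0.35

For a Binomial(n, p) distribution:
E[X] = n × p

Given n = 38 and E[X] = 13.30:
13.30 = 38 × p
p = 13.30 / 38 = 0.35

Verification: Binomial(38, 0.35) has E[X] = 13.30 ✓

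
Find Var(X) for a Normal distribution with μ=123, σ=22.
484.0000

We have X ~ Normal(μ=123, σ=22).

For a Normal distribution with μ=123, σ=22:
Var(X) = 484.0000

The variance measures the spread of the distribution around the mean.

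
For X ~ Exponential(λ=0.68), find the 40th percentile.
0.7512

We have X ~ Exponential(λ=0.68).

We want to find x such that P(X ≤ x) = 0.4.

This is the 40th percentile, which means 40% of values fall below this point.

Using the inverse CDF (quantile function):
x = F⁻¹(0.4) = 0.7512

Verification: P(X ≤ 0.7512) = 0.4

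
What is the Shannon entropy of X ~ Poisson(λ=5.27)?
2.2319 nats

We have X ~ Poisson(λ=5.27).

The Shannon entropy measures the uncertainty or information content of the distribution.

For a Poisson distribution with λ=5.27:
H(X) = 2.2319 nats

(In bits, this would be 3.2199 bits.)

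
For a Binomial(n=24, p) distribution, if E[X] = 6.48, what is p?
p = 0.27

For a Binomial(n, p) distribution:
E[X] = n × p

Given n = 24 and E[X] = 6.48:
6.48 = 24 × p
p = 6.48 / 24 = 0.27

Verification: Binomial(24, 0.27) has E[X] = 6.48 ✓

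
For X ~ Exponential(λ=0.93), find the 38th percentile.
0.5140

We have X ~ Exponential(λ=0.93).

We want to find x such that P(X ≤ x) = 0.38.

This is the 38th percentile, which means 38% of values fall below this point.

Using the inverse CDF (quantile function):
x = F⁻¹(0.38) = 0.5140

Verification: P(X ≤ 0.5140) = 0.38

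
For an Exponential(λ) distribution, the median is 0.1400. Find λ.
λ = 4.9511

For X ~ Exponential(λ), the CDF is F(x) = 1 - e^(-λx).
The median m satisfies F(m) = 0.5:
1 - e^(-λm) = 0.5
e^(-λm) = 0.5
λm = ln(2)
m = ln(2) / λ

Given m = 0.1400:
λ = ln(2) / 0.1400 = 0.693147 / 0.1400 = 4.9511

Verification: ln(2) / 4.9511 = 0.1400 ✓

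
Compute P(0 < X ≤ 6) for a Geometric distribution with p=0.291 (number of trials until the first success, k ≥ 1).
0.872978

We have X ~ Geometric(p=0.291) (number of trials until the first success, k ≥ 1).

To find P(0 < X ≤ 6), we use:
P(0 < X ≤ 6) = P(X ≤ 6) - P(X ≤ 0)
                 = F(6) - F(0)
                 = 0.872978 - 0.000000
                 = 0.872978

So there's approximately a 87.3% chance that X falls in this range.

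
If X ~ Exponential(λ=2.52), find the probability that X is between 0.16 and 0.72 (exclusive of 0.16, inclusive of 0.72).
0.505243

We have X ~ Exponential(λ=2.52).

To find P(0.16 < X ≤ 0.72), we use:
P(0.16 < X ≤ 0.72) = P(X ≤ 0.72) - P(X ≤ 0.16)
                 = F(0.72) - F(0.16)
                 = 0.837064 - 0.331822
                 = 0.505243

So there's approximately a 50.5% chance that X falls in this range.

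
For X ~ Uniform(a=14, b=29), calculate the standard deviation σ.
4.3301

We have X ~ Uniform(a=14, b=29).

For a Uniform distribution with a=14, b=29:
σ = √Var(X) = 4.3301

The standard deviation is the square root of the variance.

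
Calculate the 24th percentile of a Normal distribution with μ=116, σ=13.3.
106.6062

We have X ~ Normal(μ=116, σ=13.3).

We want to find x such that P(X ≤ x) = 0.24.

This is the 24th percentile, which means 24% of values fall below this point.

Using the inverse CDF (quantile function):
x = F⁻¹(0.24) = 106.6062

Verification: P(X ≤ 106.6062) = 0.24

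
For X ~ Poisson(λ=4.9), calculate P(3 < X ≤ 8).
0.658894

We have X ~ Poisson(λ=4.9).

To find P(3 < X ≤ 8), we use:
P(3 < X ≤ 8) = P(X ≤ 8) - P(X ≤ 3)
                 = F(8) - F(3)
                 = 0.938239 - 0.279345
                 = 0.658894

So there's approximately a 65.9% chance that X falls in this range.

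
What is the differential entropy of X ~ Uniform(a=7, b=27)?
2.9957 nats

We have X ~ Uniform(a=7, b=27).

The differential entropy measures the uncertainty or information content of the distribution.

For a Uniform distribution with a=7, b=27:
h(X) = 2.9957 nats

(In bits, this would be 4.3219 bits.)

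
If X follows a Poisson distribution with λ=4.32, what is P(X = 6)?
0.120065

We have X ~ Poisson(λ=4.32).

For a Poisson distribution, the PMF gives us the probability of each outcome.

Using the PMF formula:
P(X = 6) = 0.120065

Rounded to 4 decimal places: 0.1201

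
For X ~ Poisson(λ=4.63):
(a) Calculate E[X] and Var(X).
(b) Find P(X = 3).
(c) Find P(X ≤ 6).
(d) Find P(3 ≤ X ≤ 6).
(a) E[X] = 4.6300, Var(X) = 4.6300
(b) P(X = 3) = 0.161365
(c) P(X ≤ 6) = 0.814043
(d) P(3 ≤ X ≤ 6) = 0.654568

We have X ~ Poisson(λ=4.63).

(a) Moments:
E[X] = 4.6300
Var(X) = 4.6300
σ = √Var(X) = 2.1517

(b) Point probability using PMF:
P(X = 3) = 0.161365

(c) Cumulative probability using CDF:
P(X ≤ 6) = F(6) = 0.814043

(d) Range probability:
P(3 ≤ X ≤ 6) = P(X ≤ 6) - P(X ≤ 2)
                   = F(6) - F(2)
                   = 0.814043 - 0.159475
                   = 0.654568

This means approximately 65.5% of outcomes fall in the interval [3, 6].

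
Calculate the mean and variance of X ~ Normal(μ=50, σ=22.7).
E[X] = 50.0000, Var(X) = 515.2900

We have X ~ Normal(μ=50, σ=22.7).

For a Normal distribution with μ=50, σ=22.7:

Expected value:
E[X] = 50.0000

Variance:
Var(X) = 515.2900

Standard deviation:
σ = √Var(X) = 22.7000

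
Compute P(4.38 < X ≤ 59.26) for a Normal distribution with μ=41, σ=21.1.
0.765269

We have X ~ Normal(μ=41, σ=21.1).

To find P(4.38 < X ≤ 59.26), we use:
P(4.38 < X ≤ 59.26) = P(X ≤ 59.26) - P(X ≤ 4.38)
                 = F(59.26) - F(4.38)
                 = 0.806591 - 0.041322
                 = 0.765269

So there's approximately a 76.5% chance that X falls in this range.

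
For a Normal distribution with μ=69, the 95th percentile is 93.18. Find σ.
σ = 14.7004

For X ~ Normal(μ, σ), the p-th percentile satisfies x = μ + z_p × σ,
where z_p = Φ⁻¹(p) is the standard normal quantile.

Step 1: z_{0.95} = Φ⁻¹(0.95) = 1.6449

Step 2: Solve for σ:
93.18 = 69 + 1.6449 × σ
σ = (93.18 - 69) / 1.6449
σ = 24.18 / 1.6449
σ = 14.7004

Verification: μ + z × σ = 69 + 1.6449 × 14.7004 = 93.18 ✓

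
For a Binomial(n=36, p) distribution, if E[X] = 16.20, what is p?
p = 0.45

For a Binomial(n, p) distribution:
E[X] = n × p

Given n = 36 and E[X] = 16.20:
16.20 = 36 × p
p = 16.20 / 36 = 0.45

Verification: Binomial(36, 0.45) has E[X] = 16.20 ✓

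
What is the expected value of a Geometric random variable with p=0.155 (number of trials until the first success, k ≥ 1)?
6.4516

We have X ~ Geometric(p=0.155) (number of trials until the first success, k ≥ 1).

For a Geometric distribution with p=0.155 (number of trials until the first success, k ≥ 1):
E[X] = 6.4516

This is the expected (average) value of X.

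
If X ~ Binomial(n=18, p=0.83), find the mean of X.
14.9400

We have X ~ Binomial(n=18, p=0.83).

For a Binomial distribution with n=18, p=0.83:
E[X] = 14.9400

This is the expected (average) value of X.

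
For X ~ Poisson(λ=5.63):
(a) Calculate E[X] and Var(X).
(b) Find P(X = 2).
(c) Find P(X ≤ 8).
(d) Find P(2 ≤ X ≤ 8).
(a) E[X] = 5.6300, Var(X) = 5.6300
(b) P(X = 2) = 0.056873
(c) P(X ≤ 8) = 0.882999
(d) P(2 ≤ X ≤ 8) = 0.859207

We have X ~ Poisson(λ=5.63).

(a) Moments:
E[X] = 5.6300
Var(X) = 5.6300
σ = √Var(X) = 2.3728

(b) Point probability using PMF:
P(X = 2) = 0.056873

(c) Cumulative probability using CDF:
P(X ≤ 8) = F(8) = 0.882999

(d) Range probability:
P(2 ≤ X ≤ 8) = P(X ≤ 8) - P(X ≤ 1)
                   = F(8) - F(1)
                   = 0.882999 - 0.023792
                   = 0.859207

This means approximately 85.9% of outcomes fall in the interval [2, 8].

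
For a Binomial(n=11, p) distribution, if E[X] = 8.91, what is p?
p = 0.81

For a Binomial(n, p) distribution:
E[X] = n × p

Given n = 11 and E[X] = 8.91:
8.91 = 11 × p
p = 8.91 / 11 = 0.81

Verification: Binomial(11, 0.81) has E[X] = 8.91 ✓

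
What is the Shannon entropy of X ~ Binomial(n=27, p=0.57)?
2.3634 nats

We have X ~ Binomial(n=27, p=0.57).

The Shannon entropy measures the uncertainty or information content of the distribution.

For a Binomial distribution with n=27, p=0.57:
H(X) = 2.3634 nats

(In bits, this would be 3.4097 bits.)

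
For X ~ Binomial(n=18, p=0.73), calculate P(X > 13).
0.440647

We have X ~ Binomial(n=18, p=0.73).

P(X > 13) = 1 - P(X ≤ 13)
                = 1 - F(13)
                = 1 - 0.559353
                = 0.440647

So there's approximately a 44.1% chance that X exceeds 13.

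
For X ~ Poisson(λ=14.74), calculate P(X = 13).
0.098784

We have X ~ Poisson(λ=14.74).

For a Poisson distribution, the PMF gives us the probability of each outcome.

Using the PMF formula:
P(X = 13) = 0.098784

Rounded to 4 decimal places: 0.0988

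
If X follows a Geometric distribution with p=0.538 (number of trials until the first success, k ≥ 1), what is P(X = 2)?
0.248556

We have X ~ Geometric(p=0.538) (number of trials until the first success, k ≥ 1).

For a Geometric distribution, the PMF gives us the probability of each outcome.

Using the PMF formula:
P(X = 2) = 0.248556

Rounded to 4 decimal places: 0.2486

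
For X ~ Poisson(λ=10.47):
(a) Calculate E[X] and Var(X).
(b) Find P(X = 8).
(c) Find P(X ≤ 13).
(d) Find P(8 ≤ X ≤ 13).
(a) E[X] = 10.4700, Var(X) = 10.4700
(b) P(X = 8) = 0.101622
(c) P(X ≤ 13) = 0.827842
(d) P(8 ≤ X ≤ 13) = 0.647013

We have X ~ Poisson(λ=10.47).

(a) Moments:
E[X] = 10.4700
Var(X) = 10.4700
σ = √Var(X) = 3.2357

(b) Point probability using PMF:
P(X = 8) = 0.101622

(c) Cumulative probability using CDF:
P(X ≤ 13) = F(13) = 0.827842

(d) Range probability:
P(8 ≤ X ≤ 13) = P(X ≤ 13) - P(X ≤ 7)
                   = F(13) - F(7)
                   = 0.827842 - 0.180828
                   = 0.647013

This means approximately 64.7% of outcomes fall in the interval [8, 13].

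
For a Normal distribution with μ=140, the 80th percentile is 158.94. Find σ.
σ = 22.5042

For X ~ Normal(μ, σ), the p-th percentile satisfies x = μ + z_p × σ,
where z_p = Φ⁻¹(p) is the standard normal quantile.

Step 1: z_{0.8} = Φ⁻¹(0.8) = 0.8416

Step 2: Solve for σ:
158.94 = 140 + 0.8416 × σ
σ = (158.94 - 140) / 0.8416
σ = 18.94 / 0.8416
σ = 22.5042

Verification: μ + z × σ = 140 + 0.8416 × 22.5042 = 158.94 ✓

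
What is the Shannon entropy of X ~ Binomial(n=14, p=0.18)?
1.7564 nats

We have X ~ Binomial(n=14, p=0.18).

The Shannon entropy measures the uncertainty or information content of the distribution.

For a Binomial distribution with n=14, p=0.18:
H(X) = 1.7564 nats

(In bits, this would be 2.5339 bits.)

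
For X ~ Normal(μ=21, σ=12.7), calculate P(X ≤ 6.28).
0.123217

We have X ~ Normal(μ=21, σ=12.7).

The CDF gives us P(X ≤ k).

Using the CDF:
P(X ≤ 6.28) = 0.123217

This means there's approximately a 12.3% chance that X is at most 6.28.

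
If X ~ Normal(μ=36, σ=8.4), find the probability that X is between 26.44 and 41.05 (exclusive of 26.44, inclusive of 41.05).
0.598603

We have X ~ Normal(μ=36, σ=8.4).

To find P(26.44 < X ≤ 41.05), we use:
P(26.44 < X ≤ 41.05) = P(X ≤ 41.05) - P(X ≤ 26.44)
                 = F(41.05) - F(26.44)
                 = 0.726143 - 0.127540
                 = 0.598603

So there's approximately a 59.9% chance that X falls in this range.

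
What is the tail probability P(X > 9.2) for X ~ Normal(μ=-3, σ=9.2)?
0.092405

We have X ~ Normal(μ=-3, σ=9.2).

P(X > 9.2) = 1 - P(X ≤ 9.2)
                = 1 - F(9.2)
                = 1 - 0.907595
                = 0.092405

So there's approximately a 9.2% chance that X exceeds 9.2.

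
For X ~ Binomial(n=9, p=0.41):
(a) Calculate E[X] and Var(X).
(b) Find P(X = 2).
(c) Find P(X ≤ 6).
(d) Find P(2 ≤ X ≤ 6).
(a) E[X] = 3.6900, Var(X) = 2.1771
(b) P(X = 2) = 0.150603
(c) P(X ≤ 6) = 0.971027
(d) P(2 ≤ X ≤ 6) = 0.908183

We have X ~ Binomial(n=9, p=0.41).

(a) Moments:
E[X] = 3.6900
Var(X) = 2.1771
σ = √Var(X) = 1.4755

(b) Point probability using PMF:
P(X = 2) = 0.150603

(c) Cumulative probability using CDF:
P(X ≤ 6) = F(6) = 0.971027

(d) Range probability:
P(2 ≤ X ≤ 6) = P(X ≤ 6) - P(X ≤ 1)
                   = F(6) - F(1)
                   = 0.971027 - 0.062843
                   = 0.908183

This means approximately 90.8% of outcomes fall in the interval [2, 6].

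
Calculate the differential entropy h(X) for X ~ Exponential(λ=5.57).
-0.7174 nats

We have X ~ Exponential(λ=5.57).

The differential entropy measures the uncertainty or information content of the distribution.

For an Exponential distribution with λ=5.57:
h(X) = -0.7174 nats

(In bits, this would be -1.0350 bits.)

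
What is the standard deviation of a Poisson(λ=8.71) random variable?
2.9513

We have X ~ Poisson(λ=8.71).

For a Poisson distribution with λ=8.71:
σ = √Var(X) = 2.9513

The standard deviation is the square root of the variance.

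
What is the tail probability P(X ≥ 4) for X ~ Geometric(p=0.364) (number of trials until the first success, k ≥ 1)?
0.257259

We have X ~ Geometric(p=0.364) (number of trials until the first success, k ≥ 1).

For discrete distributions, P(X ≥ 4) = 1 - P(X ≤ 3).

P(X ≤ 3) = 0.742741
P(X ≥ 4) = 1 - 0.742741 = 0.257259

So there's approximately a 25.7% chance that X is at least 4.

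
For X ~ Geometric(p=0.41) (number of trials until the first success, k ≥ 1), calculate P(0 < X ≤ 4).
0.878826

We have X ~ Geometric(p=0.41) (number of trials until the first success, k ≥ 1).

To find P(0 < X ≤ 4), we use:
P(0 < X ≤ 4) = P(X ≤ 4) - P(X ≤ 0)
                 = F(4) - F(0)
                 = 0.878826 - 0.000000
                 = 0.878826

So there's approximately a 87.9% chance that X falls in this range.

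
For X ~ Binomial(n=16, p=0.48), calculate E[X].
7.6800

We have X ~ Binomial(n=16, p=0.48).

For a Binomial distribution with n=16, p=0.48:
E[X] = 7.6800

This is the expected (average) value of X.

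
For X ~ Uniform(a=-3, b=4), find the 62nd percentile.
1.3400

We have X ~ Uniform(a=-3, b=4).

We want to find x such that P(X ≤ x) = 0.62.

This is the 62nd percentile, which means 62% of values fall below this point.

Using the inverse CDF (quantile function):
x = F⁻¹(0.62) = 1.3400

Verification: P(X ≤ 1.3400) = 0.62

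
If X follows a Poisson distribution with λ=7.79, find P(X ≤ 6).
0.339690

We have X ~ Poisson(λ=7.79).

The CDF gives us P(X ≤ k).

Using the CDF:
P(X ≤ 6) = 0.339690

This means there's approximately a 34.0% chance that X is at most 6.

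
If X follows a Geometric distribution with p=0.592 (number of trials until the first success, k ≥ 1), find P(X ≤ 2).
0.833536

We have X ~ Geometric(p=0.592) (number of trials until the first success, k ≥ 1).

The CDF gives us P(X ≤ k).

Using the CDF:
P(X ≤ 2) = 0.833536

This means there's approximately a 83.4% chance that X is at most 2.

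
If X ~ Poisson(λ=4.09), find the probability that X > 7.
0.056674

We have X ~ Poisson(λ=4.09).

P(X > 7) = 1 - P(X ≤ 7)
                = 1 - F(7)
                = 1 - 0.943326
                = 0.056674

So there's approximately a 5.7% chance that X exceeds 7.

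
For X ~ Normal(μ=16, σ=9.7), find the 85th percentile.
26.0534

We have X ~ Normal(μ=16, σ=9.7).

We want to find x such that P(X ≤ x) = 0.85.

This is the 85th percentile, which means 85% of values fall below this point.

Using the inverse CDF (quantile function):
x = F⁻¹(0.85) = 26.0534

Verification: P(X ≤ 26.0534) = 0.85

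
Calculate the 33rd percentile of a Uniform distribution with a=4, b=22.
9.9400

We have X ~ Uniform(a=4, b=22).

We want to find x such that P(X ≤ x) = 0.33.

This is the 33rd percentile, which means 33% of values fall below this point.

Using the inverse CDF (quantile function):
x = F⁻¹(0.33) = 9.9400

Verification: P(X ≤ 9.9400) = 0.33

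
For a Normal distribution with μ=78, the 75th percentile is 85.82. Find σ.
σ = 11.5939

For X ~ Normal(μ, σ), the p-th percentile satisfies x = μ + z_p × σ,
where z_p = Φ⁻¹(p) is the standard normal quantile.

Step 1: z_{0.75} = Φ⁻¹(0.75) = 0.6745

Step 2: Solve for σ:
85.82 = 78 + 0.6745 × σ
σ = (85.82 - 78) / 0.6745
σ = 7.82 / 0.6745
σ = 11.5939

Verification: μ + z × σ = 78 + 0.6745 × 11.5939 = 85.82 ✓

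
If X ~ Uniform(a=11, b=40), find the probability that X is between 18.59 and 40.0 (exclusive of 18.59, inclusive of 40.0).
0.738276

We have X ~ Uniform(a=11, b=40).

To find P(18.59 < X ≤ 40.0), we use:
P(18.59 < X ≤ 40.0) = P(X ≤ 40.0) - P(X ≤ 18.59)
                 = F(40.0) - F(18.59)
                 = 1.000000 - 0.261724
                 = 0.738276

So there's approximately a 73.8% chance that X falls in this range.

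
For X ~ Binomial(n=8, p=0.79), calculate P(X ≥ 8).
0.151711

We have X ~ Binomial(n=8, p=0.79).

For discrete distributions, P(X ≥ 8) = 1 - P(X ≤ 7).

P(X ≤ 7) = 0.848289
P(X ≥ 8) = 1 - 0.848289 = 0.151711

So there's approximately a 15.2% chance that X is at least 8.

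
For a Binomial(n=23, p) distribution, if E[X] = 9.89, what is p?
p = 0.43

For a Binomial(n, p) distribution:
E[X] = n × p

Given n = 23 and E[X] = 9.89:
9.89 = 23 × p
p = 9.89 / 23 = 0.43

Verification: Binomial(23, 0.43) has E[X] = 9.89 ✓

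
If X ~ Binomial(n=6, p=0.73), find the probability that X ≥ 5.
0.487172

We have X ~ Binomial(n=6, p=0.73).

For discrete distributions, P(X ≥ 5) = 1 - P(X ≤ 4).

P(X ≤ 4) = 0.512828
P(X ≥ 5) = 1 - 0.512828 = 0.487172

So there's approximately a 48.7% chance that X is at least 5.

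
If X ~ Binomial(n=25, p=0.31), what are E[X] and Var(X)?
E[X] = 7.7500, Var(X) = 5.3475

We have X ~ Binomial(n=25, p=0.31).

For a Binomial distribution with n=25, p=0.31:

Expected value:
E[X] = 7.7500

Variance:
Var(X) = 5.3475

Standard deviation:
σ = √Var(X) = 2.3125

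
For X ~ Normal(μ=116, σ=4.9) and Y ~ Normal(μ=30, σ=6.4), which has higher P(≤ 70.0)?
Y has higher probability (P(Y ≤ 70.0) = 1.0000 > P(X ≤ 70.0) = 0.0000)

Compute P(≤ 70.0) for each distribution:

X ~ Normal(μ=116, σ=4.9):
P(X ≤ 70.0) = 0.0000

Y ~ Normal(μ=30, σ=6.4):
P(Y ≤ 70.0) = 1.0000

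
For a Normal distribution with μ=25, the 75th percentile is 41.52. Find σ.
σ = 24.4926

For X ~ Normal(μ, σ), the p-th percentile satisfies x = μ + z_p × σ,
where z_p = Φ⁻¹(p) is the standard normal quantile.

Step 1: z_{0.75} = Φ⁻¹(0.75) = 0.6745

Step 2: Solve for σ:
41.52 = 25 + 0.6745 × σ
σ = (41.52 - 25) / 0.6745
σ = 16.52 / 0.6745
σ = 24.4926

Verification: μ + z × σ = 25 + 0.6745 × 24.4926 = 41.52 ✓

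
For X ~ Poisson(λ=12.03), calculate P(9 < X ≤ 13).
0.438584

We have X ~ Poisson(λ=12.03).

To find P(9 < X ≤ 13), we use:
P(9 < X ≤ 13) = P(X ≤ 13) - P(X ≤ 9)
                 = F(13) - F(9)
                 = 0.678365 - 0.239781
                 = 0.438584

So there's approximately a 43.9% chance that X falls in this range.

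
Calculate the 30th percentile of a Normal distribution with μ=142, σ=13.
135.1828

We have X ~ Normal(μ=142, σ=13).

We want to find x such that P(X ≤ x) = 0.3.

This is the 30th percentile, which means 30% of values fall below this point.

Using the inverse CDF (quantile function):
x = F⁻¹(0.3) = 135.1828

Verification: P(X ≤ 135.1828) = 0.3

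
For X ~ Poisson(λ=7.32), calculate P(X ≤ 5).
0.261716

We have X ~ Poisson(λ=7.32).

The CDF gives us P(X ≤ k).

Using the CDF:
P(X ≤ 5) = 0.261716

This means there's approximately a 26.2% chance that X is at most 5.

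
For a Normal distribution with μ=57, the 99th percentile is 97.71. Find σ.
σ = 17.4995

For X ~ Normal(μ, σ), the p-th percentile satisfies x = μ + z_p × σ,
where z_p = Φ⁻¹(p) is the standard normal quantile.

Step 1: z_{0.99} = Φ⁻¹(0.99) = 2.3263

Step 2: Solve for σ:
97.71 = 57 + 2.3263 × σ
σ = (97.71 - 57) / 2.3263
σ = 40.71 / 2.3263
σ = 17.4995

Verification: μ + z × σ = 57 + 2.3263 × 17.4995 = 97.71 ✓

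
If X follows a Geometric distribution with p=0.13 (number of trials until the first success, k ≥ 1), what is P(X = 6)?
0.064795

We have X ~ Geometric(p=0.13) (number of trials until the first success, k ≥ 1).

For a Geometric distribution, the PMF gives us the probability of each outcome.

Using the PMF formula:
P(X = 6) = 0.064795

Rounded to 4 decimal places: 0.0648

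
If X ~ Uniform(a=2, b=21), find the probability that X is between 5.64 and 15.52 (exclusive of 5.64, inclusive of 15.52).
0.520000

We have X ~ Uniform(a=2, b=21).

To find P(5.64 < X ≤ 15.52), we use:
P(5.64 < X ≤ 15.52) = P(X ≤ 15.52) - P(X ≤ 5.64)
                 = F(15.52) - F(5.64)
                 = 0.711579 - 0.191579
                 = 0.520000

So there's approximately a 52.0% chance that X falls in this range.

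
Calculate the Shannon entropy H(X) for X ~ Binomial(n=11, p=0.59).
1.9060 nats

We have X ~ Binomial(n=11, p=0.59).

The Shannon entropy measures the uncertainty or information content of the distribution.

For a Binomial distribution with n=11, p=0.59:
H(X) = 1.9060 nats

(In bits, this would be 2.7498 bits.)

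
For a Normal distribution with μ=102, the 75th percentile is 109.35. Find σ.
σ = 10.8971

For X ~ Normal(μ, σ), the p-th percentile satisfies x = μ + z_p × σ,
where z_p = Φ⁻¹(p) is the standard normal quantile.

Step 1: z_{0.75} = Φ⁻¹(0.75) = 0.6745

Step 2: Solve for σ:
109.35 = 102 + 0.6745 × σ
σ = (109.35 - 102) / 0.6745
σ = 7.35 / 0.6745
σ = 10.8971

Verification: μ + z × σ = 102 + 0.6745 × 10.8971 = 109.35 ✓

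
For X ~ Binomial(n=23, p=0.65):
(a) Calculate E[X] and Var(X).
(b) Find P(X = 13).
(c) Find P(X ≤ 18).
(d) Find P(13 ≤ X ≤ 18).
(a) E[X] = 14.9500, Var(X) = 5.2325
(b) P(X = 13) = 0.116682
(c) P(X ≤ 18) = 0.944868
(d) P(13 ≤ X ≤ 18) = 0.802374

We have X ~ Binomial(n=23, p=0.65).

(a) Moments:
E[X] = 14.9500
Var(X) = 5.2325
σ = √Var(X) = 2.2875

(b) Point probability using PMF:
P(X = 13) = 0.116682

(c) Cumulative probability using CDF:
P(X ≤ 18) = F(18) = 0.944868

(d) Range probability:
P(13 ≤ X ≤ 18) = P(X ≤ 18) - P(X ≤ 12)
                   = F(18) - F(12)
                   = 0.944868 - 0.142494
                   = 0.802374

This means approximately 80.2% of outcomes fall in the interval [13, 18].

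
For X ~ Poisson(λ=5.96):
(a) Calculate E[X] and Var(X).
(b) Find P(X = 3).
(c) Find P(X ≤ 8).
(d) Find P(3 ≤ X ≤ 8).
(a) E[X] = 5.9600, Var(X) = 5.9600
(b) P(X = 3) = 0.091032
(c) P(X ≤ 8) = 0.851340
(d) P(3 ≤ X ≤ 8) = 0.787563

We have X ~ Poisson(λ=5.96).

(a) Moments:
E[X] = 5.9600
Var(X) = 5.9600
σ = √Var(X) = 2.4413

(b) Point probability using PMF:
P(X = 3) = 0.091032

(c) Cumulative probability using CDF:
P(X ≤ 8) = F(8) = 0.851340

(d) Range probability:
P(3 ≤ X ≤ 8) = P(X ≤ 8) - P(X ≤ 2)
                   = F(8) - F(2)
                   = 0.851340 - 0.063777
                   = 0.787563

This means approximately 78.8% of outcomes fall in the interval [3, 8].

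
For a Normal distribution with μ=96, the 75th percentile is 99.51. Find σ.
σ = 5.2039

For X ~ Normal(μ, σ), the p-th percentile satisfies x = μ + z_p × σ,
where z_p = Φ⁻¹(p) is the standard normal quantile.

Step 1: z_{0.75} = Φ⁻¹(0.75) = 0.6745

Step 2: Solve for σ:
99.51 = 96 + 0.6745 × σ
σ = (99.51 - 96) / 0.6745
σ = 3.51 / 0.6745
σ = 5.2039

Verification: μ + z × σ = 96 + 0.6745 × 5.2039 = 99.51 ✓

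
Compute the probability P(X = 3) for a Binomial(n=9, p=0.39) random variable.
0.256716

We have X ~ Binomial(n=9, p=0.39).

For a Binomial distribution, the PMF gives us the probability of each outcome.

Using the PMF formula:
P(X = 3) = 0.256716

Rounded to 4 decimal places: 0.2567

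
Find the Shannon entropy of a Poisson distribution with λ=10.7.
2.5959 nats

We have X ~ Poisson(λ=10.7).

The Shannon entropy measures the uncertainty or information content of the distribution.

For a Poisson distribution with λ=10.7:
H(X) = 2.5959 nats

(In bits, this would be 3.7450 bits.)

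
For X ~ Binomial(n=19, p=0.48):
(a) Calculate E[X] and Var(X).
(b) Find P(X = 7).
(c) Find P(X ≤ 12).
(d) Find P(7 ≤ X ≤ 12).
(a) E[X] = 9.1200, Var(X) = 4.7424
(b) P(X = 7) = 0.115626
(c) P(X ≤ 12) = 0.940282
(d) P(7 ≤ X ≤ 12) = 0.826487

We have X ~ Binomial(n=19, p=0.48).

(a) Moments:
E[X] = 9.1200
Var(X) = 4.7424
σ = √Var(X) = 2.1777

(b) Point probability using PMF:
P(X = 7) = 0.115626

(c) Cumulative probability using CDF:
P(X ≤ 12) = F(12) = 0.940282

(d) Range probability:
P(7 ≤ X ≤ 12) = P(X ≤ 12) - P(X ≤ 6)
                   = F(12) - F(6)
                   = 0.940282 - 0.113795
                   = 0.826487

This means approximately 82.6% of outcomes fall in the interval [7, 12].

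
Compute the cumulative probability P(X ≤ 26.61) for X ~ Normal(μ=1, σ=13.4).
0.972010

We have X ~ Normal(μ=1, σ=13.4).

The CDF gives us P(X ≤ k).

Using the CDF:
P(X ≤ 26.61) = 0.972010

This means there's approximately a 97.2% chance that X is at most 26.61.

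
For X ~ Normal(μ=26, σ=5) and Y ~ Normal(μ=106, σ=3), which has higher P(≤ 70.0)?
X has higher probability (P(X ≤ 70.0) = 1.0000 > P(Y ≤ 70.0) = 0.0000)

Compute P(≤ 70.0) for each distribution:

X ~ Normal(μ=26, σ=5):
P(X ≤ 70.0) = 1.0000

Y ~ Normal(μ=106, σ=3):
P(Y ≤ 70.0) = 0.0000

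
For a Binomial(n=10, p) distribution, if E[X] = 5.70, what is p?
p = 0.57

For a Binomial(n, p) distribution:
E[X] = n × p

Given n = 10 and E[X] = 5.70:
5.70 = 10 × p
p = 5.70 / 10 = 0.57

Verification: Binomial(10, 0.57) has E[X] = 5.70 ✓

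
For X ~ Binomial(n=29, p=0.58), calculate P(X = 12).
0.029615

We have X ~ Binomial(n=29, p=0.58).

For a Binomial distribution, the PMF gives us the probability of each outcome.

Using the PMF formula:
P(X = 12) = 0.029615

Rounded to 4 decimal places: 0.0296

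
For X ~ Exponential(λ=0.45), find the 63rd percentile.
2.2094

We have X ~ Exponential(λ=0.45).

We want to find x such that P(X ≤ x) = 0.63.

This is the 63rd percentile, which means 63% of values fall below this point.

Using the inverse CDF (quantile function):
x = F⁻¹(0.63) = 2.2094

Verification: P(X ≤ 2.2094) = 0.63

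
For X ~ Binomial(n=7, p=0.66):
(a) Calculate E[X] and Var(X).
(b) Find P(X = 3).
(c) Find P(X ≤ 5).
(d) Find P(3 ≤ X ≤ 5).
(a) E[X] = 4.6200, Var(X) = 1.5708
(b) P(X = 3) = 0.134467
(c) P(X ≤ 5) = 0.748732
(d) P(3 ≤ X ≤ 5) = 0.699507

We have X ~ Binomial(n=7, p=0.66).

(a) Moments:
E[X] = 4.6200
Var(X) = 1.5708
σ = √Var(X) = 1.2533

(b) Point probability using PMF:
P(X = 3) = 0.134467

(c) Cumulative probability using CDF:
P(X ≤ 5) = F(5) = 0.748732

(d) Range probability:
P(3 ≤ X ≤ 5) = P(X ≤ 5) - P(X ≤ 2)
                   = F(5) - F(2)
                   = 0.748732 - 0.049225
                   = 0.699507

This means approximately 70.0% of outcomes fall in the interval [3, 5].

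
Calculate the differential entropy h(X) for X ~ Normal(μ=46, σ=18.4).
4.3313 nats

We have X ~ Normal(μ=46, σ=18.4).

The differential entropy measures the uncertainty or information content of the distribution.

For a Normal distribution with μ=46, σ=18.4:
h(X) = 4.3313 nats

(In bits, this would be 6.2487 bits.)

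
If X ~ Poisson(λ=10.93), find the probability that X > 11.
0.412377

We have X ~ Poisson(λ=10.93).

P(X > 11) = 1 - P(X ≤ 11)
                = 1 - F(11)
                = 1 - 0.587623
                = 0.412377

So there's approximately a 41.2% chance that X exceeds 11.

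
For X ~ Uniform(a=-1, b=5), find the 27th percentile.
0.6200

We have X ~ Uniform(a=-1, b=5).

We want to find x such that P(X ≤ x) = 0.27.

This is the 27th percentile, which means 27% of values fall below this point.

Using the inverse CDF (quantile function):
x = F⁻¹(0.27) = 0.6200

Verification: P(X ≤ 0.6200) = 0.27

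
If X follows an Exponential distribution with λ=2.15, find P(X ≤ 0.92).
0.861654

We have X ~ Exponential(λ=2.15).

The CDF gives us P(X ≤ k).

Using the CDF:
P(X ≤ 0.92) = 0.861654

This means there's approximately a 86.2% chance that X is at most 0.92.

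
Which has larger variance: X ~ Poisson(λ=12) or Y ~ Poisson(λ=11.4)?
X has larger variance (12.0000 > 11.4000)

Compute the variance for each distribution:

X ~ Poisson(λ=12):
Var(X) = 12.0000

Y ~ Poisson(λ=11.4):
Var(Y) = 11.4000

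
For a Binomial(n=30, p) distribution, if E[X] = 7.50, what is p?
p = 0.25

For a Binomial(n, p) distribution:
E[X] = n × p

Given n = 30 and E[X] = 7.50:
7.50 = 30 × p
p = 7.50 / 30 = 0.25

Verification: Binomial(30, 0.25) has E[X] = 7.50 ✓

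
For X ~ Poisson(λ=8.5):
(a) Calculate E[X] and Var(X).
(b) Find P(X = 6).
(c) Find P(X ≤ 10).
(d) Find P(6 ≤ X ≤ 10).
(a) E[X] = 8.5000, Var(X) = 8.5000
(b) P(X = 6) = 0.106581
(c) P(X ≤ 10) = 0.763362
(d) P(6 ≤ X ≤ 10) = 0.613765

We have X ~ Poisson(λ=8.5).

(a) Moments:
E[X] = 8.5000
Var(X) = 8.5000
σ = √Var(X) = 2.9155

(b) Point probability using PMF:
P(X = 6) = 0.106581

(c) Cumulative probability using CDF:
P(X ≤ 10) = F(10) = 0.763362

(d) Range probability:
P(6 ≤ X ≤ 10) = P(X ≤ 10) - P(X ≤ 5)
                   = F(10) - F(5)
                   = 0.763362 - 0.149597
                   = 0.613765

This means approximately 61.4% of outcomes fall in the interval [6, 10].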